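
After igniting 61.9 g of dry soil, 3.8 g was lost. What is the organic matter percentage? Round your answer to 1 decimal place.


Step 1: OM% = 100 * LOI / sample mass
Step 2: OM = 100 * 3.8 / 61.9
Step 3: OM = 6.1%

6.1


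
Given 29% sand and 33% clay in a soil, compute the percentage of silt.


Step 1: sand + silt + clay = 100%
Step 2: silt = 100 - sand - clay
Step 3: silt = 100 - 29 - 33
Step 4: silt = 38%

38


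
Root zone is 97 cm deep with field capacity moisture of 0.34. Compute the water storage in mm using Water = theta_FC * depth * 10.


Step 1: Water (mm) = theta_FC * depth (cm) * 10
Step 2: Water = 0.34 * 97 * 10
Step 3: Water = 329.8 mm

329.8


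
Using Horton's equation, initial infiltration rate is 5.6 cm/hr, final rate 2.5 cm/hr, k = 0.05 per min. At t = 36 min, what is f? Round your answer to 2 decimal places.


Step 1: f = fc + (f0 - fc) * exp(-k * t)
Step 2: exp(-0.05 * 36) = 0.165299
Step 3: f = 2.5 + (5.6 - 2.5) * 0.165299
Step 4: f = 2.5 + 3.1 * 0.165299
Step 5: f = 3.01 cm/hr

3.01


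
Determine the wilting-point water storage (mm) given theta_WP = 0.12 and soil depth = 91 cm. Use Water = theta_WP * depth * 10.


Step 1: Water (mm) = theta_WP * depth * 10
Step 2: Water = 0.12 * 91 * 10
Step 3: Water = 109.2 mm

109.2


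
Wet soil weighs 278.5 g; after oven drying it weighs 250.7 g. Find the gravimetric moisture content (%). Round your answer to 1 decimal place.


Step 1: Water mass = wet - dry = 278.5 - 250.7 = 27.8 g
Step 2: w = 100 * water mass / dry mass
Step 3: w = 100 * 27.8 / 250.7 = 11.1%

11.1


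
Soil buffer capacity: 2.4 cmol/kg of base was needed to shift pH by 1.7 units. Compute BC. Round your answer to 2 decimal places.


Step 1: BC = change in base / change in pH
Step 2: BC = 2.4 / 1.7
Step 3: BC = 1.41 cmol/(kg*pH unit)

1.41


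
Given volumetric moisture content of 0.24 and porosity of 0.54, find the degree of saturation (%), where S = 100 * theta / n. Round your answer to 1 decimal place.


Step 1: S = 100 * theta_v / n
Step 2: S = 100 * 0.24 / 0.54
Step 3: S = 44.4%

44.4


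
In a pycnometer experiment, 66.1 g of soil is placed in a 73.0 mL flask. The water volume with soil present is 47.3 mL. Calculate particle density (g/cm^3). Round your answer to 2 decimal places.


Step 1: Volume of solids = flask volume - water volume with soil
Step 2: V_solids = 73.0 - 47.3 = 25.7 mL
Step 3: Particle density = mass / V_solids = 66.1 / 25.7 = 2.57 g/cm^3

2.57


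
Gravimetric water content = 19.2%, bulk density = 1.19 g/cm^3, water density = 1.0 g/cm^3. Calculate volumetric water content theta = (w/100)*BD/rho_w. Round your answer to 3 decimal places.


Step 1: theta = (w / 100) * BD / rho_w
Step 2: theta = (19.2 / 100) * 1.19 / 1.0
Step 3: theta = 0.192 * 1.19
Step 4: theta = 0.228

0.228


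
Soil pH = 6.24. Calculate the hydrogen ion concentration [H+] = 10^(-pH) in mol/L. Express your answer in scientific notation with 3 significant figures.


Step 1: [H+] = 10^(-pH)
Step 2: [H+] = 10^(-6.24)
Step 3: [H+] = 5.75e-07 mol/L

5.75e-07


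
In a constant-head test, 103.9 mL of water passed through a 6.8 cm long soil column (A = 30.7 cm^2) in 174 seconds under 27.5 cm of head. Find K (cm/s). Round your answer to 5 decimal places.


Step 1: K = Q * L / (A * t * h)
Step 2: Numerator = 103.9 * 6.8 = 706.52
Step 3: Denominator = 30.7 * 174 * 27.5 = 146899.5
Step 4: K = 706.52 / 146899.5 = 0.00481 cm/s

0.00481


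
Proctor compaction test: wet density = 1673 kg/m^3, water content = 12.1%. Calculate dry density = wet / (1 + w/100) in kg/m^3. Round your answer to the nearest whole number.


Step 1: Dry density = wet density / (1 + w/100)
Step 2: Dry density = 1673 / (1 + 12.1/100)
Step 3: Dry density = 1673 / 1.121
Step 4: Dry density = 1492 kg/m^3

1492


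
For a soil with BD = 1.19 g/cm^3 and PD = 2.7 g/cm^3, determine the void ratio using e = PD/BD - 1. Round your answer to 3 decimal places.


Step 1: e = PD / BD - 1
Step 2: e = 2.7 / 1.19 - 1
Step 3: e = 2.26891 - 1
Step 4: e = 1.269

1.269


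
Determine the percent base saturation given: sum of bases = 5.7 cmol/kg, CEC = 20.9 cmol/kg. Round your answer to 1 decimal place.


Step 1: BS = 100 * (sum of bases) / CEC
Step 2: BS = 100 * 5.7 / 20.9
Step 3: BS = 27.3%

27.3


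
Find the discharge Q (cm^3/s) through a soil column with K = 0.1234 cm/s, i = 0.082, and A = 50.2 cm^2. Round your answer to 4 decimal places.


Step 1: Apply Darcy's law: Q = K * i * A
Step 2: Q = 0.1234 * 0.082 * 50.2
Step 3: Q = 0.508 cm^3/s

0.508


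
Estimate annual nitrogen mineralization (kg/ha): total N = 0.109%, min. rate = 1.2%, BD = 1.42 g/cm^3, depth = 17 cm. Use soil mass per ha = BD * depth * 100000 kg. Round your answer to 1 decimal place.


Step 1: Soil mass per ha = BD * depth * 100000 = 1.42 * 17 * 100000 = 2414000 kg
Step 2: Total N pool = soil mass * N%/100 = 2414000 * 0.109/100 = 2631.26 kg/ha
Step 3: N mineralized = N pool * rate%/100 = 2631.26 * 1.2/100 = 31.6 kg/ha/yr

31.6


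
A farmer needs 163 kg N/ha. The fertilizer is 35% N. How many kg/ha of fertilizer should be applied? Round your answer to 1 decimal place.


Step 1: Fertilizer rate = target N / (N content / 100)
Step 2: Rate = 163 / (35 / 100)
Step 3: Rate = 163 / 0.35
Step 4: Rate = 465.7 kg/ha

465.7


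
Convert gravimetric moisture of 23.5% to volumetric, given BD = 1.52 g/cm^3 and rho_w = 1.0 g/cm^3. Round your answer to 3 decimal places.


Step 1: theta = (w / 100) * BD / rho_w
Step 2: theta = (23.5 / 100) * 1.52 / 1.0
Step 3: theta = 0.235 * 1.52
Step 4: theta = 0.357

0.357


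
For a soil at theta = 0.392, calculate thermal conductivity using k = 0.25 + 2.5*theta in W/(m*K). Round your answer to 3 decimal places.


Step 1: k = 0.25 + 2.5 * theta
Step 2: k = 0.25 + 2.5 * 0.392
Step 3: k = 0.25 + 0.98
Step 4: k = 1.23 W/(m*K)

1.23


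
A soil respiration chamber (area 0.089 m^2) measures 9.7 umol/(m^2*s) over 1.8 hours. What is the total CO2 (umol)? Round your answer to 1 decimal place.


Step 1: Convert time to seconds: 1.8 hr * 3600 = 6480.0 s
Step 2: Total = flux * area * time_s
Step 3: Total = 9.7 * 0.089 * 6480.0
Step 4: Total = 5594.2 umol

5594.2


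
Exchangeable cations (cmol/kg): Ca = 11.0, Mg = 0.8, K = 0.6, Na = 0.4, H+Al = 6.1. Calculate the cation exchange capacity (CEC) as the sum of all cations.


Step 1: CEC = Ca + Mg + K + Na + (H+Al)
Step 2: CEC = 11.0 + 0.8 + 0.6 + 0.4 + 6.1
Step 3: CEC = 18.9 cmol/kg

18.9


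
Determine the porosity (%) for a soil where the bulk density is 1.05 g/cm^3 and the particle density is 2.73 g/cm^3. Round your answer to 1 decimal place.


Step 1: Formula: n = 100 * (1 - BD / PD)
Step 2: n = 100 * (1 - 1.05 / 2.73)
Step 3: n = 100 * (1 - 0.38462)
Step 4: n = 61.5%

61.5


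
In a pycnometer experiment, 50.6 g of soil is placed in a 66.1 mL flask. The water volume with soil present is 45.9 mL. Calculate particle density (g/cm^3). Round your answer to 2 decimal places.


Step 1: Volume of solids = flask volume - water volume with soil
Step 2: V_solids = 66.1 - 45.9 = 20.2 mL
Step 3: Particle density = mass / V_solids = 50.6 / 20.2 = 2.5 g/cm^3

2.5


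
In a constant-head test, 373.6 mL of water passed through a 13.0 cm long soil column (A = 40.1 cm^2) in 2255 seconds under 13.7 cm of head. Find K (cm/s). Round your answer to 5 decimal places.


Step 1: K = Q * L / (A * t * h)
Step 2: Numerator = 373.6 * 13.0 = 4856.8
Step 3: Denominator = 40.1 * 2255 * 13.7 = 1238829.35
Step 4: K = 4856.8 / 1238829.35 = 0.00392 cm/s

0.00392


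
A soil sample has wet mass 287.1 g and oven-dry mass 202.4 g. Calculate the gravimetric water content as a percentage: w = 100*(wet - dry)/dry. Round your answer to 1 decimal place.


Step 1: Water mass = wet - dry = 287.1 - 202.4 = 84.7 g
Step 2: w = 100 * water mass / dry mass
Step 3: w = 100 * 84.7 / 202.4 = 41.8%

41.8


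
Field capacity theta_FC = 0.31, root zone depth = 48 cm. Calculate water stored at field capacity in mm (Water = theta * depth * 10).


Step 1: Water (mm) = theta_FC * depth (cm) * 10
Step 2: Water = 0.31 * 48 * 10
Step 3: Water = 148.8 mm

148.8


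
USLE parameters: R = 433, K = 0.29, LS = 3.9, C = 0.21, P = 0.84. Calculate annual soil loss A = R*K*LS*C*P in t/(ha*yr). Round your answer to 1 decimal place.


Step 1: A = R * K * LS * C * P
Step 2: R * K = 433 * 0.29 = 125.57
Step 3: (R*K) * LS = 125.57 * 3.9 = 489.723
Step 4: * C * P = 489.723 * 0.21 * 0.84 = 86.4
Step 5: A = 86.4 t/(ha*yr)

86.4


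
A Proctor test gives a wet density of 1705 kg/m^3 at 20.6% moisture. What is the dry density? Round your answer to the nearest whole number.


Step 1: Dry density = wet density / (1 + w/100)
Step 2: Dry density = 1705 / (1 + 20.6/100)
Step 3: Dry density = 1705 / 1.206
Step 4: Dry density = 1414 kg/m^3

1414


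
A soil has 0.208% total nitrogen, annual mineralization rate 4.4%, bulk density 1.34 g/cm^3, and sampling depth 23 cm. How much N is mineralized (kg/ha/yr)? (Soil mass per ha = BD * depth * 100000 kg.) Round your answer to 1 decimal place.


Step 1: Soil mass per ha = BD * depth * 100000 = 1.34 * 23 * 100000 = 3082000 kg
Step 2: Total N pool = soil mass * N%/100 = 3082000 * 0.208/100 = 6410.56 kg/ha
Step 3: N mineralized = N pool * rate%/100 = 6410.56 * 4.4/100 = 282.1 kg/ha/yr

282.1


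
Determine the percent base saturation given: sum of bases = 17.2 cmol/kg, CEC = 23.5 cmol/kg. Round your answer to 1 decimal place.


Step 1: BS = 100 * (sum of bases) / CEC
Step 2: BS = 100 * 17.2 / 23.5
Step 3: BS = 73.2%

73.2


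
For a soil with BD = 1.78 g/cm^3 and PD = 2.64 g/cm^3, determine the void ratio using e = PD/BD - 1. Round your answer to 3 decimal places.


Step 1: e = PD / BD - 1
Step 2: e = 2.64 / 1.78 - 1
Step 3: e = 1.48315 - 1
Step 4: e = 0.483

0.483


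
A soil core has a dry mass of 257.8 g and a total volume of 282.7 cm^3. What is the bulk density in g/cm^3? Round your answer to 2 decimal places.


Step 1: Identify the formula: BD = dry mass / volume
Step 2: Substitute values: BD = 257.8 / 282.7
Step 3: BD = 0.91 g/cm^3

0.91


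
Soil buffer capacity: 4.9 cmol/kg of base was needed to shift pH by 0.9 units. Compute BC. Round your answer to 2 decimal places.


Step 1: BC = change in base / change in pH
Step 2: BC = 4.9 / 0.9
Step 3: BC = 5.44 cmol/(kg*pH unit)

5.44


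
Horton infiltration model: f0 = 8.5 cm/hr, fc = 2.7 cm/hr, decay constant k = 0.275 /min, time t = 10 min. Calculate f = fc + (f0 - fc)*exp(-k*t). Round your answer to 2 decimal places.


Step 1: f = fc + (f0 - fc) * exp(-k * t)
Step 2: exp(-0.275 * 10) = 0.063928
Step 3: f = 2.7 + (8.5 - 2.7) * 0.063928
Step 4: f = 2.7 + 5.8 * 0.063928
Step 5: f = 3.07 cm/hr

3.07


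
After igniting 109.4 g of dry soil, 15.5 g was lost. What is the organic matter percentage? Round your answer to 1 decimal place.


Step 1: OM% = 100 * LOI / sample mass
Step 2: OM = 100 * 15.5 / 109.4
Step 3: OM = 14.2%

14.2


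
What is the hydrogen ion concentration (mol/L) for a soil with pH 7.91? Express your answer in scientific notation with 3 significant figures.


Step 1: [H+] = 10^(-pH)
Step 2: [H+] = 10^(-7.91)
Step 3: [H+] = 1.23e-08 mol/L

1.23e-08


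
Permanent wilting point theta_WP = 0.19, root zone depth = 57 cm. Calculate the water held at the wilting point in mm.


Step 1: Water (mm) = theta_WP * depth * 10
Step 2: Water = 0.19 * 57 * 10
Step 3: Water = 108.3 mm

108.3


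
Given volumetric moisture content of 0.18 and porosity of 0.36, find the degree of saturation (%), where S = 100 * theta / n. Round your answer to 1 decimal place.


Step 1: S = 100 * theta_v / n
Step 2: S = 100 * 0.18 / 0.36
Step 3: S = 50.0%

50.0


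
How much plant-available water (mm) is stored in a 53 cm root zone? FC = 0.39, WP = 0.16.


Step 1: Available water = (FC - WP) * depth * 10
Step 2: AW = (0.39 - 0.16) * 53 * 10
Step 3: AW = 0.23 * 53 * 10
Step 4: AW = 121.9 mm

121.9


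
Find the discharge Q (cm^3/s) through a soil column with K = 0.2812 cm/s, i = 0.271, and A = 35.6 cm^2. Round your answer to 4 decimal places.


Step 1: Apply Darcy's law: Q = K * i * A
Step 2: Q = 0.2812 * 0.271 * 35.6
Step 3: Q = 2.7129 cm^3/s

2.7129


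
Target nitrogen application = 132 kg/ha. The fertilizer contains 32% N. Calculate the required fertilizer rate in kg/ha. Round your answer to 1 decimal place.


Step 1: Fertilizer rate = target N / (N content / 100)
Step 2: Rate = 132 / (32 / 100)
Step 3: Rate = 132 / 0.32
Step 4: Rate = 412.5 kg/ha

412.5


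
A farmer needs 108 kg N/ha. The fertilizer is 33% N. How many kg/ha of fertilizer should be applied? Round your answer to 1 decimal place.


Step 1: Fertilizer rate = target N / (N content / 100)
Step 2: Rate = 108 / (33 / 100)
Step 3: Rate = 108 / 0.33
Step 4: Rate = 327.3 kg/ha

327.3


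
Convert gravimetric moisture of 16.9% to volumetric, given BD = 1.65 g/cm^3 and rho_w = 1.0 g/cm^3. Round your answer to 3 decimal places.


Step 1: theta = (w / 100) * BD / rho_w
Step 2: theta = (16.9 / 100) * 1.65 / 1.0
Step 3: theta = 0.169 * 1.65
Step 4: theta = 0.279

0.279


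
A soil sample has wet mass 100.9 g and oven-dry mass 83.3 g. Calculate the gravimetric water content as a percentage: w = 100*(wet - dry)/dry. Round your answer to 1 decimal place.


Step 1: Water mass = wet - dry = 100.9 - 83.3 = 17.6 g
Step 2: w = 100 * water mass / dry mass
Step 3: w = 100 * 17.6 / 83.3 = 21.1%

21.1


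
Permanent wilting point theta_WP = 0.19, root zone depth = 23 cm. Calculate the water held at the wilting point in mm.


Step 1: Water (mm) = theta_WP * depth * 10
Step 2: Water = 0.19 * 23 * 10
Step 3: Water = 43.7 mm

43.7


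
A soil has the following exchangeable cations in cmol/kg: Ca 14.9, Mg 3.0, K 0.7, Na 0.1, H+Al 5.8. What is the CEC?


Step 1: CEC = Ca + Mg + K + Na + (H+Al)
Step 2: CEC = 14.9 + 3.0 + 0.7 + 0.1 + 5.8
Step 3: CEC = 24.5 cmol/kg

24.5


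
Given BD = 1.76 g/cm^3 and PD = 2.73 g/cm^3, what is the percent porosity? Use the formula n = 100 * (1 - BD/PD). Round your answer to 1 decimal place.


Step 1: Formula: n = 100 * (1 - BD / PD)
Step 2: n = 100 * (1 - 1.76 / 2.73)
Step 3: n = 100 * (1 - 0.64469)
Step 4: n = 35.5%

35.5


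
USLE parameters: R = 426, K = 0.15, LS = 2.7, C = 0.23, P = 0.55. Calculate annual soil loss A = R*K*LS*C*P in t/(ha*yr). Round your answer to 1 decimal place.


Step 1: A = R * K * LS * C * P
Step 2: R * K = 426 * 0.15 = 63.9
Step 3: (R*K) * LS = 63.9 * 2.7 = 172.53
Step 4: * C * P = 172.53 * 0.23 * 0.55 = 21.8
Step 5: A = 21.8 t/(ha*yr)

21.8


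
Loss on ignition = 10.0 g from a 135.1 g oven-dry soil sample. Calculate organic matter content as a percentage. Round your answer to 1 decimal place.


Step 1: OM% = 100 * LOI / sample mass
Step 2: OM = 100 * 10.0 / 135.1
Step 3: OM = 7.4%

7.4


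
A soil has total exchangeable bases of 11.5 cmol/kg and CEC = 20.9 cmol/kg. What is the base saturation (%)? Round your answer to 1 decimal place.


Step 1: BS = 100 * (sum of bases) / CEC
Step 2: BS = 100 * 11.5 / 20.9
Step 3: BS = 55.0%

55.0


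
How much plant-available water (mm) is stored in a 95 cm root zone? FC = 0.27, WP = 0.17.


Step 1: Available water = (FC - WP) * depth * 10
Step 2: AW = (0.27 - 0.17) * 95 * 10
Step 3: AW = 0.1 * 95 * 10
Step 4: AW = 95.0 mm

95.0


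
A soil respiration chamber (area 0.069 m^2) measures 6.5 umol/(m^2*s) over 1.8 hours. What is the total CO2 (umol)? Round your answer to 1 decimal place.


Step 1: Convert time to seconds: 1.8 hr * 3600 = 6480.0 s
Step 2: Total = flux * area * time_s
Step 3: Total = 6.5 * 0.069 * 6480.0
Step 4: Total = 2906.3 umol

2906.3


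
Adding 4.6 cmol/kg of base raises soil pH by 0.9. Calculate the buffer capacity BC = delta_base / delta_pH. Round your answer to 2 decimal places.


Step 1: BC = change in base / change in pH
Step 2: BC = 4.6 / 0.9
Step 3: BC = 5.11 cmol/(kg*pH unit)

5.11


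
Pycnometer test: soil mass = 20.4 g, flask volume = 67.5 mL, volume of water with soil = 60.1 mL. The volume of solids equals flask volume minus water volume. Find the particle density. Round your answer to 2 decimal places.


Step 1: Volume of solids = flask volume - water volume with soil
Step 2: V_solids = 67.5 - 60.1 = 7.4 mL
Step 3: Particle density = mass / V_solids = 20.4 / 7.4 = 2.76 g/cm^3

2.76


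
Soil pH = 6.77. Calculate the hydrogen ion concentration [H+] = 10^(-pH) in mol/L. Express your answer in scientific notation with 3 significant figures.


Step 1: [H+] = 10^(-pH)
Step 2: [H+] = 10^(-6.77)
Step 3: [H+] = 1.70e-07 mol/L

1.70e-07


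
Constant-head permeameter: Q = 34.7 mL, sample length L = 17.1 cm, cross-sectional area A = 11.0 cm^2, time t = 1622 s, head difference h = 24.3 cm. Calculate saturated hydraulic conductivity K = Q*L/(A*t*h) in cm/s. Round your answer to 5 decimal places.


Step 1: K = Q * L / (A * t * h)
Step 2: Numerator = 34.7 * 17.1 = 593.37
Step 3: Denominator = 11.0 * 1622 * 24.3 = 433560.6
Step 4: K = 593.37 / 433560.6 = 0.00137 cm/s

0.00137


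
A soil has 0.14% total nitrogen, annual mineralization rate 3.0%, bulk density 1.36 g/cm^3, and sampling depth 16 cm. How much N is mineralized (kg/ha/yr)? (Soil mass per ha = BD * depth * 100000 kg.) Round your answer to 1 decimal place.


Step 1: Soil mass per ha = BD * depth * 100000 = 1.36 * 16 * 100000 = 2176000 kg
Step 2: Total N pool = soil mass * N%/100 = 2176000 * 0.14/100 = 3046.4 kg/ha
Step 3: N mineralized = N pool * rate%/100 = 3046.4 * 3.0/100 = 91.4 kg/ha/yr

91.4


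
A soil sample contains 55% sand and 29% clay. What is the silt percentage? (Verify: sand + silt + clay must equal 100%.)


Step 1: sand + silt + clay = 100%
Step 2: silt = 100 - sand - clay
Step 3: silt = 100 - 55 - 29
Step 4: silt = 16%

16


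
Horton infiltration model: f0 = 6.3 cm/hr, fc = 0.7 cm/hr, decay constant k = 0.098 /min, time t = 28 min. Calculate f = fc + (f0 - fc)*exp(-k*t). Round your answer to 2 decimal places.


Step 1: f = fc + (f0 - fc) * exp(-k * t)
Step 2: exp(-0.098 * 28) = 0.064313
Step 3: f = 0.7 + (6.3 - 0.7) * 0.064313
Step 4: f = 0.7 + 5.6 * 0.064313
Step 5: f = 1.06 cm/hr

1.06


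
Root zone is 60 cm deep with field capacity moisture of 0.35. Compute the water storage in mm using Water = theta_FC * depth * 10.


Step 1: Water (mm) = theta_FC * depth (cm) * 10
Step 2: Water = 0.35 * 60 * 10
Step 3: Water = 210.0 mm

210.0


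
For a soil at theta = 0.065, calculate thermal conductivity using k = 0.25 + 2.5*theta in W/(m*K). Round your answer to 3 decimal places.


Step 1: k = 0.25 + 2.5 * theta
Step 2: k = 0.25 + 2.5 * 0.065
Step 3: k = 0.25 + 0.163
Step 4: k = 0.413 W/(m*K)

0.413


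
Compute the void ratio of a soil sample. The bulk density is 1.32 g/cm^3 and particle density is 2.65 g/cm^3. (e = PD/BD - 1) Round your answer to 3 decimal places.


Step 1: e = PD / BD - 1
Step 2: e = 2.65 / 1.32 - 1
Step 3: e = 2.00758 - 1
Step 4: e = 1.008

1.008


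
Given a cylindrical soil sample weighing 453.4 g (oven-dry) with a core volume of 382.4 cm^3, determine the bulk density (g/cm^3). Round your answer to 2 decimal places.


Step 1: Identify the formula: BD = dry mass / volume
Step 2: Substitute values: BD = 453.4 / 382.4
Step 3: BD = 1.19 g/cm^3

1.19


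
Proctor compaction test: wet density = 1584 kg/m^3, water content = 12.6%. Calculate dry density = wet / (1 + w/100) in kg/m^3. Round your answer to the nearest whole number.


Step 1: Dry density = wet density / (1 + w/100)
Step 2: Dry density = 1584 / (1 + 12.6/100)
Step 3: Dry density = 1584 / 1.126
Step 4: Dry density = 1407 kg/m^3

1407


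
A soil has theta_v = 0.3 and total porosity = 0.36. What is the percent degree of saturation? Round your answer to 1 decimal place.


Step 1: S = 100 * theta_v / n
Step 2: S = 100 * 0.3 / 0.36
Step 3: S = 83.3%

83.3


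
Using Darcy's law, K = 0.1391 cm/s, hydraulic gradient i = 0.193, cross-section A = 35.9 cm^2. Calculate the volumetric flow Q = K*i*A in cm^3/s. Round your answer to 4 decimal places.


Step 1: Apply Darcy's law: Q = K * i * A
Step 2: Q = 0.1391 * 0.193 * 35.9
Step 3: Q = 0.9638 cm^3/s

0.9638


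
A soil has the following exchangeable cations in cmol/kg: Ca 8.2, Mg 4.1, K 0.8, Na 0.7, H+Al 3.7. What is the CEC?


Step 1: CEC = Ca + Mg + K + Na + (H+Al)
Step 2: CEC = 8.2 + 4.1 + 0.8 + 0.7 + 3.7
Step 3: CEC = 17.5 cmol/kg

17.5


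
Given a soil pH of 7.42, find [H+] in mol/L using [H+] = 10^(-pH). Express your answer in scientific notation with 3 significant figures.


Step 1: [H+] = 10^(-pH)
Step 2: [H+] = 10^(-7.42)
Step 3: [H+] = 3.80e-08 mol/L

3.80e-08


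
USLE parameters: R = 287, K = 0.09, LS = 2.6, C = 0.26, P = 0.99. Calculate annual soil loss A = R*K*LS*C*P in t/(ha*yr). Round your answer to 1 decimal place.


Step 1: A = R * K * LS * C * P
Step 2: R * K = 287 * 0.09 = 25.83
Step 3: (R*K) * LS = 25.83 * 2.6 = 67.158
Step 4: * C * P = 67.158 * 0.26 * 0.99 = 17.3
Step 5: A = 17.3 t/(ha*yr)

17.3


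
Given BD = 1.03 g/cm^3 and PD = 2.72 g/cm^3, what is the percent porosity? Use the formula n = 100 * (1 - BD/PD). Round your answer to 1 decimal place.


Step 1: Formula: n = 100 * (1 - BD / PD)
Step 2: n = 100 * (1 - 1.03 / 2.72)
Step 3: n = 100 * (1 - 0.37868)
Step 4: n = 62.1%

62.1


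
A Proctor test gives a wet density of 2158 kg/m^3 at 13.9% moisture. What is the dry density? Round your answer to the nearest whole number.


Step 1: Dry density = wet density / (1 + w/100)
Step 2: Dry density = 2158 / (1 + 13.9/100)
Step 3: Dry density = 2158 / 1.139
Step 4: Dry density = 1895 kg/m^3

1895


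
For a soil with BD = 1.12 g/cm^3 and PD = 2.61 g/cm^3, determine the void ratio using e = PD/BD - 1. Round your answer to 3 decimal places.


Step 1: e = PD / BD - 1
Step 2: e = 2.61 / 1.12 - 1
Step 3: e = 2.33036 - 1
Step 4: e = 1.33

1.33


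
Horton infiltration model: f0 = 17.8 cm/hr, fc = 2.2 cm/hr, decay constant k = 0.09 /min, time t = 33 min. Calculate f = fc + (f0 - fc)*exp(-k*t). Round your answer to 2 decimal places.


Step 1: f = fc + (f0 - fc) * exp(-k * t)
Step 2: exp(-0.09 * 33) = 0.051303
Step 3: f = 2.2 + (17.8 - 2.2) * 0.051303
Step 4: f = 2.2 + 15.6 * 0.051303
Step 5: f = 3.0 cm/hr

3.0


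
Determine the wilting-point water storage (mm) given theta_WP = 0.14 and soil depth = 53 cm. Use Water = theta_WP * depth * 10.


Step 1: Water (mm) = theta_WP * depth * 10
Step 2: Water = 0.14 * 53 * 10
Step 3: Water = 74.2 mm

74.2


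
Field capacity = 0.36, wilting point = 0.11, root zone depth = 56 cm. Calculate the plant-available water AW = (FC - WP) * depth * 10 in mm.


Step 1: Available water = (FC - WP) * depth * 10
Step 2: AW = (0.36 - 0.11) * 56 * 10
Step 3: AW = 0.25 * 56 * 10
Step 4: AW = 140.0 mm

140.0


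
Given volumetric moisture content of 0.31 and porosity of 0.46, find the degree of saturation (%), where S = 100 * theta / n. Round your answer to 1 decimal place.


Step 1: S = 100 * theta_v / n
Step 2: S = 100 * 0.31 / 0.46
Step 3: S = 67.4%

67.4


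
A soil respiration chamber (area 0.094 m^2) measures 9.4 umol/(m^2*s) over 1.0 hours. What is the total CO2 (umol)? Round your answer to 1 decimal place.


Step 1: Convert time to seconds: 1.0 hr * 3600 = 3600.0 s
Step 2: Total = flux * area * time_s
Step 3: Total = 9.4 * 0.094 * 3600.0
Step 4: Total = 3181.0 umol

3181.0


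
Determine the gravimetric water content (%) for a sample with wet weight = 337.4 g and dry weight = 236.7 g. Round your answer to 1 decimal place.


Step 1: Water mass = wet - dry = 337.4 - 236.7 = 100.7 g
Step 2: w = 100 * water mass / dry mass
Step 3: w = 100 * 100.7 / 236.7 = 42.5%

42.5


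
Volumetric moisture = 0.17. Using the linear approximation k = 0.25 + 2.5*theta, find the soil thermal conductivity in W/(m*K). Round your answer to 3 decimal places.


Step 1: k = 0.25 + 2.5 * theta
Step 2: k = 0.25 + 2.5 * 0.17
Step 3: k = 0.25 + 0.425
Step 4: k = 0.675 W/(m*K)

0.675


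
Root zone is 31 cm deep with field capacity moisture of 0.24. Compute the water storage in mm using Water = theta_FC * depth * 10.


Step 1: Water (mm) = theta_FC * depth (cm) * 10
Step 2: Water = 0.24 * 31 * 10
Step 3: Water = 74.4 mm

74.4


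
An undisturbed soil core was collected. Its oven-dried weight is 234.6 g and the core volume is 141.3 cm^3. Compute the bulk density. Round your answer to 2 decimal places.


Step 1: Identify the formula: BD = dry mass / volume
Step 2: Substitute values: BD = 234.6 / 141.3
Step 3: BD = 1.66 g/cm^3

1.66


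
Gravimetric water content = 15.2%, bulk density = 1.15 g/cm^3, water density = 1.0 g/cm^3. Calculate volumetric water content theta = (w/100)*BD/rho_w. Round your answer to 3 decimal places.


Step 1: theta = (w / 100) * BD / rho_w
Step 2: theta = (15.2 / 100) * 1.15 / 1.0
Step 3: theta = 0.152 * 1.15
Step 4: theta = 0.175

0.175


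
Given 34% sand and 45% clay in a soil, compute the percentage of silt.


Step 1: sand + silt + clay = 100%
Step 2: silt = 100 - sand - clay
Step 3: silt = 100 - 34 - 45
Step 4: silt = 21%

21


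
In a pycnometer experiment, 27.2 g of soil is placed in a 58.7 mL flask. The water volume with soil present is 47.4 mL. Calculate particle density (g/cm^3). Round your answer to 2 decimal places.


Step 1: Volume of solids = flask volume - water volume with soil
Step 2: V_solids = 58.7 - 47.4 = 11.3 mL
Step 3: Particle density = mass / V_solids = 27.2 / 11.3 = 2.41 g/cm^3

2.41


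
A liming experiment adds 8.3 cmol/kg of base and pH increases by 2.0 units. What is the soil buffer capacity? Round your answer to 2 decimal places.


Step 1: BC = change in base / change in pH
Step 2: BC = 8.3 / 2.0
Step 3: BC = 4.15 cmol/(kg*pH unit)

4.15


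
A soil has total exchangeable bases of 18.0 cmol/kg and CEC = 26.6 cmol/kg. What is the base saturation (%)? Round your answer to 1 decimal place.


Step 1: BS = 100 * (sum of bases) / CEC
Step 2: BS = 100 * 18.0 / 26.6
Step 3: BS = 67.7%

67.7


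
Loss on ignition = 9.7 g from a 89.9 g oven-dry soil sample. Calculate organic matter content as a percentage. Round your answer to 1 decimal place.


Step 1: OM% = 100 * LOI / sample mass
Step 2: OM = 100 * 9.7 / 89.9
Step 3: OM = 10.8%

10.8


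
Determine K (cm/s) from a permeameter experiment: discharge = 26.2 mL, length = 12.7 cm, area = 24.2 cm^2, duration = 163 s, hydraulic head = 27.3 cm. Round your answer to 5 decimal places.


Step 1: K = Q * L / (A * t * h)
Step 2: Numerator = 26.2 * 12.7 = 332.74
Step 3: Denominator = 24.2 * 163 * 27.3 = 107687.58
Step 4: K = 332.74 / 107687.58 = 0.00309 cm/s

0.00309


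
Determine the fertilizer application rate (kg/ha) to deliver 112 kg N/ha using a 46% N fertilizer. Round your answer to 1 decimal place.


Step 1: Fertilizer rate = target N / (N content / 100)
Step 2: Rate = 112 / (46 / 100)
Step 3: Rate = 112 / 0.46
Step 4: Rate = 243.5 kg/ha

243.5


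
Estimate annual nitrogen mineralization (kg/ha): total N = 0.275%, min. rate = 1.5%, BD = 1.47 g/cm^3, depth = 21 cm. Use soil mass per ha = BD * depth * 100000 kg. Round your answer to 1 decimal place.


Step 1: Soil mass per ha = BD * depth * 100000 = 1.47 * 21 * 100000 = 3087000 kg
Step 2: Total N pool = soil mass * N%/100 = 3087000 * 0.275/100 = 8489.25 kg/ha
Step 3: N mineralized = N pool * rate%/100 = 8489.25 * 1.5/100 = 127.3 kg/ha/yr

127.3


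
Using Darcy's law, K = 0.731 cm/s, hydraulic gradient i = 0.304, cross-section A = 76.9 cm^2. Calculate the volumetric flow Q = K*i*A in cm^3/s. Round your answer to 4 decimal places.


Step 1: Apply Darcy's law: Q = K * i * A
Step 2: Q = 0.731 * 0.304 * 76.9
Step 3: Q = 17.089 cm^3/s

17.089


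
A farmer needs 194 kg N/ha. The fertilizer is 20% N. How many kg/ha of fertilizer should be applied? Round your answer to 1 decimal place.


Step 1: Fertilizer rate = target N / (N content / 100)
Step 2: Rate = 194 / (20 / 100)
Step 3: Rate = 194 / 0.2
Step 4: Rate = 970.0 kg/ha

970.0


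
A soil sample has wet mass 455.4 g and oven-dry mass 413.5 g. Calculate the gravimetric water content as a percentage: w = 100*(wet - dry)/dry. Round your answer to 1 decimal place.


Step 1: Water mass = wet - dry = 455.4 - 413.5 = 41.9 g
Step 2: w = 100 * water mass / dry mass
Step 3: w = 100 * 41.9 / 413.5 = 10.1%

10.1


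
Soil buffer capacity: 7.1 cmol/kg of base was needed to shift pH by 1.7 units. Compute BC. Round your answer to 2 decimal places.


Step 1: BC = change in base / change in pH
Step 2: BC = 7.1 / 1.7
Step 3: BC = 4.18 cmol/(kg*pH unit)

4.18


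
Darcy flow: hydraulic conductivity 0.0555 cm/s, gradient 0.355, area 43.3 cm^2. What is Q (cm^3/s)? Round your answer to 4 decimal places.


Step 1: Apply Darcy's law: Q = K * i * A
Step 2: Q = 0.0555 * 0.355 * 43.3
Step 3: Q = 0.8531 cm^3/s

0.8531


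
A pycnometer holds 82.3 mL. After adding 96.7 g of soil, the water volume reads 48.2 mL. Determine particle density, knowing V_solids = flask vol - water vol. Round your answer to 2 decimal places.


Step 1: Volume of solids = flask volume - water volume with soil
Step 2: V_solids = 82.3 - 48.2 = 34.1 mL
Step 3: Particle density = mass / V_solids = 96.7 / 34.1 = 2.84 g/cm^3

2.84


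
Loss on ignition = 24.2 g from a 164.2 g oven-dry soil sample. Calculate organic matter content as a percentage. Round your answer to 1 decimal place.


Step 1: OM% = 100 * LOI / sample mass
Step 2: OM = 100 * 24.2 / 164.2
Step 3: OM = 14.7%

14.7


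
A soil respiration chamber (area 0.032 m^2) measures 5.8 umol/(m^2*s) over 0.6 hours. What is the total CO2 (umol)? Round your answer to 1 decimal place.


Step 1: Convert time to seconds: 0.6 hr * 3600 = 2160.0 s
Step 2: Total = flux * area * time_s
Step 3: Total = 5.8 * 0.032 * 2160.0
Step 4: Total = 400.9 umol

400.9


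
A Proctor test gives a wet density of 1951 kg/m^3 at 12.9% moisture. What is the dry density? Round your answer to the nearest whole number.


Step 1: Dry density = wet density / (1 + w/100)
Step 2: Dry density = 1951 / (1 + 12.9/100)
Step 3: Dry density = 1951 / 1.129
Step 4: Dry density = 1728 kg/m^3

1728


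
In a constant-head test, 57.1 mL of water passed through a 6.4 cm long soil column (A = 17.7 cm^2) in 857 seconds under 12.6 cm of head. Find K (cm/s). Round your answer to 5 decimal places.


Step 1: K = Q * L / (A * t * h)
Step 2: Numerator = 57.1 * 6.4 = 365.44
Step 3: Denominator = 17.7 * 857 * 12.6 = 191128.14
Step 4: K = 365.44 / 191128.14 = 0.00191 cm/s

0.00191


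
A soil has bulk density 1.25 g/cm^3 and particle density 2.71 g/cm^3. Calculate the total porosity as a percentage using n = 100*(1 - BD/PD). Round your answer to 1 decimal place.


Step 1: Formula: n = 100 * (1 - BD / PD)
Step 2: n = 100 * (1 - 1.25 / 2.71)
Step 3: n = 100 * (1 - 0.46125)
Step 4: n = 53.9%

53.9


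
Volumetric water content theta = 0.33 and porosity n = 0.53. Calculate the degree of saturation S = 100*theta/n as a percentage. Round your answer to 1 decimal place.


Step 1: S = 100 * theta_v / n
Step 2: S = 100 * 0.33 / 0.53
Step 3: S = 62.3%

62.3


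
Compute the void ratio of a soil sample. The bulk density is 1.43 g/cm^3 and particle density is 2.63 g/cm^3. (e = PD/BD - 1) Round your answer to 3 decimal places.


Step 1: e = PD / BD - 1
Step 2: e = 2.63 / 1.43 - 1
Step 3: e = 1.83916 - 1
Step 4: e = 0.839

0.839


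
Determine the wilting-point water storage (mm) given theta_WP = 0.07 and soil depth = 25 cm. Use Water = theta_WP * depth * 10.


Step 1: Water (mm) = theta_WP * depth * 10
Step 2: Water = 0.07 * 25 * 10
Step 3: Water = 17.5 mm

17.5


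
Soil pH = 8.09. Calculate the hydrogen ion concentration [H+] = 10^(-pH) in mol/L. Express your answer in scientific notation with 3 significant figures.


Step 1: [H+] = 10^(-pH)
Step 2: [H+] = 10^(-8.09)
Step 3: [H+] = 8.13e-09 mol/L

8.13e-09


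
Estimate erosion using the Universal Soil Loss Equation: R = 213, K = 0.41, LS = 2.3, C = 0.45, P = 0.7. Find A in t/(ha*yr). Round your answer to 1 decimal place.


Step 1: A = R * K * LS * C * P
Step 2: R * K = 213 * 0.41 = 87.33
Step 3: (R*K) * LS = 87.33 * 2.3 = 200.859
Step 4: * C * P = 200.859 * 0.45 * 0.7 = 63.3
Step 5: A = 63.3 t/(ha*yr)

63.3


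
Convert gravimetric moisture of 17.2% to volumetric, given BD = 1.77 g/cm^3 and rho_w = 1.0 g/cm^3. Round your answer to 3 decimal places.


Step 1: theta = (w / 100) * BD / rho_w
Step 2: theta = (17.2 / 100) * 1.77 / 1.0
Step 3: theta = 0.172 * 1.77
Step 4: theta = 0.304

0.304


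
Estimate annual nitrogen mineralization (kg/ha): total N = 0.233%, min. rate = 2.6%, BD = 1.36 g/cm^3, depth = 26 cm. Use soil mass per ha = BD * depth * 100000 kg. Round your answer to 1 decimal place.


Step 1: Soil mass per ha = BD * depth * 100000 = 1.36 * 26 * 100000 = 3536000 kg
Step 2: Total N pool = soil mass * N%/100 = 3536000 * 0.233/100 = 8238.88 kg/ha
Step 3: N mineralized = N pool * rate%/100 = 8238.88 * 2.6/100 = 214.2 kg/ha/yr

214.2


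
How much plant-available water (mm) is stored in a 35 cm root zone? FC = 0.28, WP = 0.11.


Step 1: Available water = (FC - WP) * depth * 10
Step 2: AW = (0.28 - 0.11) * 35 * 10
Step 3: AW = 0.17 * 35 * 10
Step 4: AW = 59.5 mm

59.5


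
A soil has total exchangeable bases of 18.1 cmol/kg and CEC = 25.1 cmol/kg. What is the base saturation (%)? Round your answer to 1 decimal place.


Step 1: BS = 100 * (sum of bases) / CEC
Step 2: BS = 100 * 18.1 / 25.1
Step 3: BS = 72.1%

72.1


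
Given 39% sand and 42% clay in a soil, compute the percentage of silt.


Step 1: sand + silt + clay = 100%
Step 2: silt = 100 - sand - clay
Step 3: silt = 100 - 39 - 42
Step 4: silt = 19%

19


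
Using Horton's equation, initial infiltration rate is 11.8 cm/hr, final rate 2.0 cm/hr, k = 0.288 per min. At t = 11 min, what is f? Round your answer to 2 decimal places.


Step 1: f = fc + (f0 - fc) * exp(-k * t)
Step 2: exp(-0.288 * 11) = 0.042088
Step 3: f = 2.0 + (11.8 - 2.0) * 0.042088
Step 4: f = 2.0 + 9.8 * 0.042088
Step 5: f = 2.41 cm/hr

2.41


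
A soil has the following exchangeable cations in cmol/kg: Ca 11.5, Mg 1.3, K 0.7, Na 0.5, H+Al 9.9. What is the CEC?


Step 1: CEC = Ca + Mg + K + Na + (H+Al)
Step 2: CEC = 11.5 + 1.3 + 0.7 + 0.5 + 9.9
Step 3: CEC = 23.9 cmol/kg

23.9


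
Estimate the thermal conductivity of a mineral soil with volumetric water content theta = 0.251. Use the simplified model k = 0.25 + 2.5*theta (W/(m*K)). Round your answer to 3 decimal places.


Step 1: k = 0.25 + 2.5 * theta
Step 2: k = 0.25 + 2.5 * 0.251
Step 3: k = 0.25 + 0.628
Step 4: k = 0.878 W/(m*K)

0.878


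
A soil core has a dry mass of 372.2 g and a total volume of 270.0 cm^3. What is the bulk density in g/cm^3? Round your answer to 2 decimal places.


Step 1: Identify the formula: BD = dry mass / volume
Step 2: Substitute values: BD = 372.2 / 270.0
Step 3: BD = 1.38 g/cm^3

1.38


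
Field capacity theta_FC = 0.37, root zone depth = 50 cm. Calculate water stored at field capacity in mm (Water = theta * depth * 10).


Step 1: Water (mm) = theta_FC * depth (cm) * 10
Step 2: Water = 0.37 * 50 * 10
Step 3: Water = 185.0 mm

185.0


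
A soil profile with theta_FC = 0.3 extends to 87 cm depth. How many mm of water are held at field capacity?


Step 1: Water (mm) = theta_FC * depth (cm) * 10
Step 2: Water = 0.3 * 87 * 10
Step 3: Water = 261.0 mm

261.0


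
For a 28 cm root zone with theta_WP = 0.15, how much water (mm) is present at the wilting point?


Step 1: Water (mm) = theta_WP * depth * 10
Step 2: Water = 0.15 * 28 * 10
Step 3: Water = 42.0 mm

42.0


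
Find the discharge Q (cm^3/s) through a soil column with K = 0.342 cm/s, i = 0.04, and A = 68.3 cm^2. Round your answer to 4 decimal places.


Step 1: Apply Darcy's law: Q = K * i * A
Step 2: Q = 0.342 * 0.04 * 68.3
Step 3: Q = 0.9343 cm^3/s

0.9343


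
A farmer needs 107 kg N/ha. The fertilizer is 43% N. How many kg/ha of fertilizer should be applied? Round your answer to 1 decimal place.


Step 1: Fertilizer rate = target N / (N content / 100)
Step 2: Rate = 107 / (43 / 100)
Step 3: Rate = 107 / 0.43
Step 4: Rate = 248.8 kg/ha

248.8


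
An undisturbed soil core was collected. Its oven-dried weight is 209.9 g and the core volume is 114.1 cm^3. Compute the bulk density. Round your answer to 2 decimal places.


Step 1: Identify the formula: BD = dry mass / volume
Step 2: Substitute values: BD = 209.9 / 114.1
Step 3: BD = 1.84 g/cm^3

1.84


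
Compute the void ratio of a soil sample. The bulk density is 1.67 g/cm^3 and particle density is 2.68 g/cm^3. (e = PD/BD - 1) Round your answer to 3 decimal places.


Step 1: e = PD / BD - 1
Step 2: e = 2.68 / 1.67 - 1
Step 3: e = 1.60479 - 1
Step 4: e = 0.605

0.605


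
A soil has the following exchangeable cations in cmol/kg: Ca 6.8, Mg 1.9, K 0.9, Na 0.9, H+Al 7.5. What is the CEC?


Step 1: CEC = Ca + Mg + K + Na + (H+Al)
Step 2: CEC = 6.8 + 1.9 + 0.9 + 0.9 + 7.5
Step 3: CEC = 18.0 cmol/kg

18.0


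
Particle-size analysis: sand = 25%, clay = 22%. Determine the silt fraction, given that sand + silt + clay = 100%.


Step 1: sand + silt + clay = 100%
Step 2: silt = 100 - sand - clay
Step 3: silt = 100 - 25 - 22
Step 4: silt = 53%

53


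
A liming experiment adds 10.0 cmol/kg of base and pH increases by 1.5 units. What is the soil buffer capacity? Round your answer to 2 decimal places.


Step 1: BC = change in base / change in pH
Step 2: BC = 10.0 / 1.5
Step 3: BC = 6.67 cmol/(kg*pH unit)

6.67


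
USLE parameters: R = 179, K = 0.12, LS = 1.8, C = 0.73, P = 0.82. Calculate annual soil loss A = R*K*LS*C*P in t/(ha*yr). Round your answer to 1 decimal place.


Step 1: A = R * K * LS * C * P
Step 2: R * K = 179 * 0.12 = 21.48
Step 3: (R*K) * LS = 21.48 * 1.8 = 38.664
Step 4: * C * P = 38.664 * 0.73 * 0.82 = 23.1
Step 5: A = 23.1 t/(ha*yr)

23.1


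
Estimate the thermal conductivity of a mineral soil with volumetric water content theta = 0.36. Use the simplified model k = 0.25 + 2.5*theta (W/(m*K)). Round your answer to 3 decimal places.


Step 1: k = 0.25 + 2.5 * theta
Step 2: k = 0.25 + 2.5 * 0.36
Step 3: k = 0.25 + 0.9
Step 4: k = 1.15 W/(m*K)

1.15


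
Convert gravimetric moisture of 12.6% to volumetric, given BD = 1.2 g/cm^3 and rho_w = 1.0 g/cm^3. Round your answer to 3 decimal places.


Step 1: theta = (w / 100) * BD / rho_w
Step 2: theta = (12.6 / 100) * 1.2 / 1.0
Step 3: theta = 0.126 * 1.2
Step 4: theta = 0.151

0.151


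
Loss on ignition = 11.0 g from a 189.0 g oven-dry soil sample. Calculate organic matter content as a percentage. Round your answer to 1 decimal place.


Step 1: OM% = 100 * LOI / sample mass
Step 2: OM = 100 * 11.0 / 189.0
Step 3: OM = 5.8%

5.8


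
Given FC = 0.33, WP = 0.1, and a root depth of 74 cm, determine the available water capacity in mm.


Step 1: Available water = (FC - WP) * depth * 10
Step 2: AW = (0.33 - 0.1) * 74 * 10
Step 3: AW = 0.23 * 74 * 10
Step 4: AW = 170.2 mm

170.2


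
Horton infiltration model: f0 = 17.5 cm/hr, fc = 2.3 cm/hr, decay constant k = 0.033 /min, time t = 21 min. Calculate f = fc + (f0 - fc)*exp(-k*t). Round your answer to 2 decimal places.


Step 1: f = fc + (f0 - fc) * exp(-k * t)
Step 2: exp(-0.033 * 21) = 0.500074
Step 3: f = 2.3 + (17.5 - 2.3) * 0.500074
Step 4: f = 2.3 + 15.2 * 0.500074
Step 5: f = 9.9 cm/hr

9.9


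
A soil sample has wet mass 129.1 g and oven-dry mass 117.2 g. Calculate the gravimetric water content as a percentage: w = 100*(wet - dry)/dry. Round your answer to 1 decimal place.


Step 1: Water mass = wet - dry = 129.1 - 117.2 = 11.9 g
Step 2: w = 100 * water mass / dry mass
Step 3: w = 100 * 11.9 / 117.2 = 10.2%

10.2


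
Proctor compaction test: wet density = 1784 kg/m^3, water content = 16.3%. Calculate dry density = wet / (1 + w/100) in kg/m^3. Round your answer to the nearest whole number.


Step 1: Dry density = wet density / (1 + w/100)
Step 2: Dry density = 1784 / (1 + 16.3/100)
Step 3: Dry density = 1784 / 1.163
Step 4: Dry density = 1534 kg/m^3

1534
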